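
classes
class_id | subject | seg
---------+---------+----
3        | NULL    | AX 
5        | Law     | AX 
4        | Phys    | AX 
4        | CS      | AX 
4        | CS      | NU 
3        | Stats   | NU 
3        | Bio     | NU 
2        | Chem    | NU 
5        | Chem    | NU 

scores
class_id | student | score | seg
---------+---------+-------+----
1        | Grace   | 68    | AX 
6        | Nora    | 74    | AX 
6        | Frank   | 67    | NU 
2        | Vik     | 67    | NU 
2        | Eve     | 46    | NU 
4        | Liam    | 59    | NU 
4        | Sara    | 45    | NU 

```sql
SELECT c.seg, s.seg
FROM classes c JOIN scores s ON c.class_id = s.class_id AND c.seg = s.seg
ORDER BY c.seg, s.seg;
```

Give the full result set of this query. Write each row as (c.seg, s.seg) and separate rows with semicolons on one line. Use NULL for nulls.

INNER JOIN keeps only pairs where the ON condition holds.
Matching on c.class_id = s.class_id AND c.seg = s.seg.
Matched pairs: 4.

(NU, NU); (NU, NU); (NU, NU); (NU, NU)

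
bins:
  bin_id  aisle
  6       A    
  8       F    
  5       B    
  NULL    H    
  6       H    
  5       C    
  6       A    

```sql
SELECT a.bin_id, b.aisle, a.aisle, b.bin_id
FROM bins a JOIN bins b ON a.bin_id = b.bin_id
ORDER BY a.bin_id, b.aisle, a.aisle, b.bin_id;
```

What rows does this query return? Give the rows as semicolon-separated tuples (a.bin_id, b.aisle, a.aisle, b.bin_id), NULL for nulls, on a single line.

INNER JOIN keeps only pairs where the ON condition holds.
Matching on a.bin_id = b.bin_id. A NULL in a compared column never satisfies the condition.
Matched pairs: 14.

(5, B, B, 5); (5, B, C, 5); (5, C, B, 5); (5, C, C, 5); (6, A, A, 6); (6, A, A, 6); (6, A, A, 6); (6, A, A, 6); (6, A, H, 6); (6, A, H, 6); (6, H, A, 6); (6, H, A, 6); (6, H, H, 6); (8, F, F, 8)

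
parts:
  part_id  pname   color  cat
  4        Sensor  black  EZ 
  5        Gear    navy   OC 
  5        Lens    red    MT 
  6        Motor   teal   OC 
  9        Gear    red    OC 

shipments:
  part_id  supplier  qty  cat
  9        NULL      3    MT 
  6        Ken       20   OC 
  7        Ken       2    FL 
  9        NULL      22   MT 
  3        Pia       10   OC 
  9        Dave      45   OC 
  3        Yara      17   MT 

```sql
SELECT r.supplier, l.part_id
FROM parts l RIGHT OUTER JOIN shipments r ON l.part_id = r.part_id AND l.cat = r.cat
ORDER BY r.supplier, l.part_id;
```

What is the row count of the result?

RIGHT JOIN keeps every row from `shipments`; unmatched rows get NULL for `parts`'s columns.
Matching on l.part_id = r.part_id AND l.cat = r.cat.
- l row (part_id=4, cat=EZ): no match.
- l row (part_id=5, cat=OC): no match.
- l row (part_id=5, cat=MT): no match.
- l row (part_id=6, cat=OC): matches 1 r row(s) → 1 output row(s).
- l row (part_id=9, cat=OC): matches 1 r row(s) → 1 output row(s).
- 5 row(s) from r found no l partner → padded with NULL.
Total: 2 matched + 5 padded = 7 rows.

7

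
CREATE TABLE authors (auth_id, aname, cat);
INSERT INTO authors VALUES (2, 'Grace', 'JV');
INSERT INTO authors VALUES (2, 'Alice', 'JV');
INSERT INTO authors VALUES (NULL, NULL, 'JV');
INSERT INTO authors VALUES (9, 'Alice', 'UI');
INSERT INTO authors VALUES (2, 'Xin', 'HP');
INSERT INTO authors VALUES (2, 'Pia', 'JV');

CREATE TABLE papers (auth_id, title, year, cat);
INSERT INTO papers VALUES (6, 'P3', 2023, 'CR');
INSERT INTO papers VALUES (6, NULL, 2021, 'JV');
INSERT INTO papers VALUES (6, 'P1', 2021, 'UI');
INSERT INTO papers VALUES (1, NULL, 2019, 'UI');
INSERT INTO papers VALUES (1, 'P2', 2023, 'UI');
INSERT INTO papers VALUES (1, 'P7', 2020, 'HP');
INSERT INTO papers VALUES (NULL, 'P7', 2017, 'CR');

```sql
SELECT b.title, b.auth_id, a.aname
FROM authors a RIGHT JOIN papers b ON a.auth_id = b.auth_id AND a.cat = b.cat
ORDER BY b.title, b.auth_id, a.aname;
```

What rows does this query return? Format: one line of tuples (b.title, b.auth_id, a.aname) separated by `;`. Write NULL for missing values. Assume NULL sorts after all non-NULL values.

(P1, 6, NULL); (P2, 1, NULL); (P3, 6, NULL); (P7, 1, NULL); (P7, NULL, NULL); (NULL, 1, NULL); (NULL, 6, NULL)

RIGHT JOIN keeps every row from `papers`; unmatched rows get NULL for `authors`'s columns.
Matching on a.auth_id = b.auth_id AND a.cat = b.cat. A NULL in a compared column never satisfies the condition.
- auth_id=2, cat=JV: no matching b row.
- auth_id=2, cat=JV: no matching b row.
- auth_id=NULL, cat=JV: no matching b row.
- auth_id=9, cat=UI: no matching b row.
- auth_id=2, cat=HP: no matching b row.
- auth_id=2, cat=JV: no matching b row.
- 7 row(s) from b found no a partner → padded with NULL.
After projecting and ordering:
b.title | b.auth_id | a.aname
P1 | 6 | NULL
P2 | 1 | NULL
P3 | 6 | NULL
P7 | 1 | NULL
P7 | NULL | NULL
NULL | 1 | NULL
NULL | 6 | NULL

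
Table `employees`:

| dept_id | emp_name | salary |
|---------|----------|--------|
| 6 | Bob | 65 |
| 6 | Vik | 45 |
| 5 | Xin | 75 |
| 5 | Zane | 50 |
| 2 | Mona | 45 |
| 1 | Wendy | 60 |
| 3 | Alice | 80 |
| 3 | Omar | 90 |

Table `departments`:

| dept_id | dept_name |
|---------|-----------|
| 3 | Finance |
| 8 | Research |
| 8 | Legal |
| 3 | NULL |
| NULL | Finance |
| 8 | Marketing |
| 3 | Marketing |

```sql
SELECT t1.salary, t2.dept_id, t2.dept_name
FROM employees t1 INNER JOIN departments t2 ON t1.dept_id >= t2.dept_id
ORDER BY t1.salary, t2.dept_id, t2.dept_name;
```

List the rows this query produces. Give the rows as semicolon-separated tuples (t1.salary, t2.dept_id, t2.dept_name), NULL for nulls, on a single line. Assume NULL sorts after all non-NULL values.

INNER JOIN keeps only pairs where the ON condition holds.
Matching on t1.dept_id >= t2.dept_id. A NULL in a compared column never satisfies the condition.
- t1[0] dept_id=6 → 3 match(es) in t2 → 3 row(s).
- t1[1] dept_id=6 → 3 match(es) in t2 → 3 row(s).
- t1[2] dept_id=5 → 3 match(es) in t2 → 3 row(s).
- t1[3] dept_id=5 → 3 match(es) in t2 → 3 row(s).
- t1[4] dept_id=2 → no match; dropped.
- t1[5] dept_id=1 → no match; dropped.
- t1[6] dept_id=3 → 3 match(es) in t2 → 3 row(s).
- t1[7] dept_id=3 → 3 match(es) in t2 → 3 row(s).

(45, 3, Finance); (45, 3, Marketing); (45, 3, NULL); (50, 3, Finance); (50, 3, Marketing); (50, 3, NULL); (65, 3, Finance); (65, 3, Marketing); (65, 3, NULL); (75, 3, Finance); (75, 3, Marketing); (75, 3, NULL); (80, 3, Finance); (80, 3, Marketing); (80, 3, NULL); (90, 3, Finance); (90, 3, Marketing); (90, 3, NULL)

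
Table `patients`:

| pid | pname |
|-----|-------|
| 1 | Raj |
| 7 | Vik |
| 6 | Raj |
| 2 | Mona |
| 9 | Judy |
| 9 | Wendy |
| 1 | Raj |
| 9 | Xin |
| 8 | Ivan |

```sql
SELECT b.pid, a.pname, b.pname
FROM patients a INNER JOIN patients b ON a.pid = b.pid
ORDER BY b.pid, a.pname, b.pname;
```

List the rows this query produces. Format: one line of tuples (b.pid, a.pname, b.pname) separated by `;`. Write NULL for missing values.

INNER JOIN keeps only pairs where the ON condition holds.
Matching on a.pid = b.pid.
Matched pairs: 17.

(1, Raj, Raj); (1, Raj, Raj); (1, Raj, Raj); (1, Raj, Raj); (2, Mona, Mona); (6, Raj, Raj); (7, Vik, Vik); (8, Ivan, Ivan); (9, Judy, Judy); (9, Judy, Wendy); (9, Judy, Xin); (9, Wendy, Judy); (9, Wendy, Wendy); (9, Wendy, Xin); (9, Xin, Judy); (9, Xin, Wendy); (9, Xin, Xin)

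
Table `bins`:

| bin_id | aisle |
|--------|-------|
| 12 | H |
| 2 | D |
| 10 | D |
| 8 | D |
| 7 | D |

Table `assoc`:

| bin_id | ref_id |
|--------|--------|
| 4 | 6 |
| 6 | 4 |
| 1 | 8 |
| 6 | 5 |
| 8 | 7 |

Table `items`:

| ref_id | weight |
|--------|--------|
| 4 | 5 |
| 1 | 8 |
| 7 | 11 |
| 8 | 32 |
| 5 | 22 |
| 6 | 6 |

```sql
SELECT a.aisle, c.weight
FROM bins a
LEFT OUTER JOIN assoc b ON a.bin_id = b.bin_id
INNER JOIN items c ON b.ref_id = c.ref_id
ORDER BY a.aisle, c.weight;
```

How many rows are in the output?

1

Evaluate left to right. First `bins a LEFT JOIN assoc b` on bin_id: 5 row(s).
Then INNER JOIN `items c` on ref_id: keep only rows whose b.ref_id appears in c.
Result: 1 row(s).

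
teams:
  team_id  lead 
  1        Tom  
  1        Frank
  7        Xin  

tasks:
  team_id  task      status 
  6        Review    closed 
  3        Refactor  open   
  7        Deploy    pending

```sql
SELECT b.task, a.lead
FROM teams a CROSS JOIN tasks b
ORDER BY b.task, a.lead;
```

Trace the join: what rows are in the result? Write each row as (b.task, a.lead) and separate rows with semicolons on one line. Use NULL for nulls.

CROSS JOIN pairs every row of `teams` with every row of `tasks`: 3 × 3 = 9 rows.

(Deploy, Frank); (Deploy, Tom); (Deploy, Xin); (Refactor, Frank); (Refactor, Tom); (Refactor, Xin); (Review, Frank); (Review, Tom); (Review, Xin)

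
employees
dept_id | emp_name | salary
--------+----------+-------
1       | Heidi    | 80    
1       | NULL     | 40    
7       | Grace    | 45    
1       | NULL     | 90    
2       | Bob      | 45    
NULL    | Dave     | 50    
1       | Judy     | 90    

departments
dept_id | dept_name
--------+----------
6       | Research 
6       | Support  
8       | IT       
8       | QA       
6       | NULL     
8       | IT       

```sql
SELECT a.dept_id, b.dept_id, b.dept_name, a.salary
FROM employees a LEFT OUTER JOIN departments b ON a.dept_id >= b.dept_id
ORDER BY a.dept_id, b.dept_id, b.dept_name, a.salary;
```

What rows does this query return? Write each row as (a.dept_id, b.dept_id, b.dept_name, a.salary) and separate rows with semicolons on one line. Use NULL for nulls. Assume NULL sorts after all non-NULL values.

LEFT JOIN keeps every row from `employees`; unmatched rows get NULL for `departments`'s columns.
Matching on a.dept_id >= b.dept_id. A NULL in a compared column never satisfies the condition.
Matched pairs: 3; unmatched a rows kept: 6.

(1, NULL, NULL, 40); (1, NULL, NULL, 80); (1, NULL, NULL, 90); (1, NULL, NULL, 90); (2, NULL, NULL, 45); (7, 6, Research, 45); (7, 6, Support, 45); (7, 6, NULL, 45); (NULL, NULL, NULL, 50)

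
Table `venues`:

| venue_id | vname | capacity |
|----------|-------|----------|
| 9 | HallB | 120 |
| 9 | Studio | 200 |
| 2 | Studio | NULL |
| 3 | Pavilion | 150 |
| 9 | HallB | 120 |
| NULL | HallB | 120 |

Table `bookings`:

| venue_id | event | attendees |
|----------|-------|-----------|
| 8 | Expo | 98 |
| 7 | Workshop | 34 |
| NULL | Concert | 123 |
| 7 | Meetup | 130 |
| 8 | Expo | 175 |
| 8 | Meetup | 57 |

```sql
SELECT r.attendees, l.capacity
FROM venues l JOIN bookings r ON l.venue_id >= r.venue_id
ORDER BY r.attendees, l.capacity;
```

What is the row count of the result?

INNER JOIN keeps only pairs where the ON condition holds.
Matching on l.venue_id >= r.venue_id. A NULL in a compared column never satisfies the condition.
Matched pairs: 15.
Total: 15 rows.

15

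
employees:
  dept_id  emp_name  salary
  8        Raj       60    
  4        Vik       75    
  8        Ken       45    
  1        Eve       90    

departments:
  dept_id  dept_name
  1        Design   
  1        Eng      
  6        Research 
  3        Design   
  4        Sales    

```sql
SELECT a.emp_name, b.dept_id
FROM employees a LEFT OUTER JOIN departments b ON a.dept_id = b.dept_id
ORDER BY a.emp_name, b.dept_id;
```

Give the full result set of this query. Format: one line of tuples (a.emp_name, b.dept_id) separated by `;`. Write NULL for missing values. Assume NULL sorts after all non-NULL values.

LEFT JOIN keeps every row from `employees`; unmatched rows get NULL for `departments`'s columns.
Matching on a.dept_id = b.dept_id.
- a (dept_id=8) has no partner → padded with NULL.
- a (dept_id=4) pairs with 1 row(s) of b.
- a (dept_id=8) has no partner → padded with NULL.
- a (dept_id=1) pairs with 2 row(s) of b.
After projecting and ordering:
a.emp_name | b.dept_id
Eve | 1
Eve | 1
Ken | NULL
Raj | NULL
Vik | 4

(Eve, 1); (Eve, 1); (Ken, NULL); (Raj, NULL); (Vik, 4)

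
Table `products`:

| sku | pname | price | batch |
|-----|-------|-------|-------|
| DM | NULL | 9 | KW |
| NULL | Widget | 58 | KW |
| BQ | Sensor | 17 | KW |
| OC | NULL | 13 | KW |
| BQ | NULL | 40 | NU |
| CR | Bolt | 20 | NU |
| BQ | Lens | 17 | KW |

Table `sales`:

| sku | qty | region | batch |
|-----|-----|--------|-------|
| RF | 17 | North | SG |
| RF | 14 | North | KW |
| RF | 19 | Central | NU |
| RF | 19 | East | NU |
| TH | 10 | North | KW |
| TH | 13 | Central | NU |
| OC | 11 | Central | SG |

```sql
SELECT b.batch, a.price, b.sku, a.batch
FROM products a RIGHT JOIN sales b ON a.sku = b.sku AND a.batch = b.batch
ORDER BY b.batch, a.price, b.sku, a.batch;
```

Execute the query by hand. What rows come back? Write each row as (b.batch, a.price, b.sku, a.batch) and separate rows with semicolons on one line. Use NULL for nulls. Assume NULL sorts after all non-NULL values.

(KW, NULL, RF, NULL); (KW, NULL, TH, NULL); (NU, NULL, RF, NULL); (NU, NULL, RF, NULL); (NU, NULL, TH, NULL); (SG, NULL, OC, NULL); (SG, NULL, RF, NULL)

RIGHT JOIN keeps every row from `sales`; unmatched rows get NULL for `products`'s columns.
Matching on a.sku = b.sku AND a.batch = b.batch. A NULL in a compared column never satisfies the condition.
Matched pairs: 0; unmatched b rows kept: 7.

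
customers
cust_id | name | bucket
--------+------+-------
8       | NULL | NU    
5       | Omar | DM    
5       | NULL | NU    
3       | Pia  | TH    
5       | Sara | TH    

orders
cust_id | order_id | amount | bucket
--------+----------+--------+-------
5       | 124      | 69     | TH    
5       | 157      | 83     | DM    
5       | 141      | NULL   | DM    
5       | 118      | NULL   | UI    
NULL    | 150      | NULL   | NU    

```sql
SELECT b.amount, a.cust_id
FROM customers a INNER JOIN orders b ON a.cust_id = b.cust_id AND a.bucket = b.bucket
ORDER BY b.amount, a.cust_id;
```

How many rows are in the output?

INNER JOIN keeps only pairs where the ON condition holds.
Matching on a.cust_id = b.cust_id AND a.bucket = b.bucket. A NULL in a compared column never satisfies the condition.
- a row (cust_id=8, bucket=NU): no match → dropped.
- a row (cust_id=5, bucket=DM): matches 2 b row(s) → 2 output row(s).
- a row (cust_id=5, bucket=NU): no match → dropped.
- a row (cust_id=3, bucket=TH): no match → dropped.
- a row (cust_id=5, bucket=TH): matches 1 b row(s) → 1 output row(s).
Total: 3 rows.

3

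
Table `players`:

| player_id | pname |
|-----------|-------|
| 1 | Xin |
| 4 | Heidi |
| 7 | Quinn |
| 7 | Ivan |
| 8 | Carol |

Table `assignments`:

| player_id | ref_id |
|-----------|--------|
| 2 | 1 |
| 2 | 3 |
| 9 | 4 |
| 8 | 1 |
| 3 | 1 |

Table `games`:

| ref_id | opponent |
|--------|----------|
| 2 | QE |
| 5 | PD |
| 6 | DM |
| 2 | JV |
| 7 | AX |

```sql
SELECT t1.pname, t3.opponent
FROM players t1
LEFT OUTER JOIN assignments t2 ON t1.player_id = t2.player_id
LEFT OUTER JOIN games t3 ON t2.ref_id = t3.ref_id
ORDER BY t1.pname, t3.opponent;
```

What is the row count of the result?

5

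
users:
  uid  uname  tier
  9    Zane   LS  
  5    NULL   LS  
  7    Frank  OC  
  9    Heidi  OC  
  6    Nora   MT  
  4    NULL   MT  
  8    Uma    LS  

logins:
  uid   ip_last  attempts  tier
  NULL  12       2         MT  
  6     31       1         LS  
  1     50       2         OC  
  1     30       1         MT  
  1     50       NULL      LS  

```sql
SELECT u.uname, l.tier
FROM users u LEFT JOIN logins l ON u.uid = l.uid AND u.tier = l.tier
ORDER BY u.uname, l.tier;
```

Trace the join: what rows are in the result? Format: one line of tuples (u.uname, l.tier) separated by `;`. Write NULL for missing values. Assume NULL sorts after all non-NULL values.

(Frank, NULL); (Heidi, NULL); (Nora, NULL); (Uma, NULL); (Zane, NULL); (NULL, NULL); (NULL, NULL)

LEFT JOIN keeps every row from `users`; unmatched rows get NULL for `logins`'s columns.
Matching on u.uid = l.uid AND u.tier = l.tier. A NULL in a compared column never satisfies the condition.
Matched pairs: 0; unmatched u rows kept: 7.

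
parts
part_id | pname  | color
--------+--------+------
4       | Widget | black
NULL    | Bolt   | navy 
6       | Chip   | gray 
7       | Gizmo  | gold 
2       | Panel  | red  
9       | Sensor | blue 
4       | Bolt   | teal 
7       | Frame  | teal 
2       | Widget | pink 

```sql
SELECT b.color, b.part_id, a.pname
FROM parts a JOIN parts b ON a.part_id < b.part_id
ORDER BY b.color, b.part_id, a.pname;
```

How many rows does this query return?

25

INNER JOIN keeps only pairs where the ON condition holds.
Matching on a.part_id < b.part_id. A NULL in a compared column never satisfies the condition.
Matched pairs: 25.
Total: 25 rows.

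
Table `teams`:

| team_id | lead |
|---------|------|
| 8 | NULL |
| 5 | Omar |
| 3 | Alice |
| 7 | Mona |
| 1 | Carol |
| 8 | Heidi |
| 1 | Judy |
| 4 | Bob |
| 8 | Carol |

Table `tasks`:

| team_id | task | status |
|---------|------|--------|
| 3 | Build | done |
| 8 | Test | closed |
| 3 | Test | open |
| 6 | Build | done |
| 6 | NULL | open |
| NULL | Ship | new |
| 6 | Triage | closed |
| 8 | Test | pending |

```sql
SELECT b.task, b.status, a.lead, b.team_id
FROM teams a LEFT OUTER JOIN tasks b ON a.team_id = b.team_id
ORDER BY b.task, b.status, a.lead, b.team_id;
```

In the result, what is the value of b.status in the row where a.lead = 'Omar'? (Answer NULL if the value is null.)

LEFT JOIN keeps every row from `teams`; unmatched rows get NULL for `tasks`'s columns.
Matching on a.team_id = b.team_id. A NULL in a compared column never satisfies the condition.
Matched pairs: 8; unmatched a rows kept: 5.

NULL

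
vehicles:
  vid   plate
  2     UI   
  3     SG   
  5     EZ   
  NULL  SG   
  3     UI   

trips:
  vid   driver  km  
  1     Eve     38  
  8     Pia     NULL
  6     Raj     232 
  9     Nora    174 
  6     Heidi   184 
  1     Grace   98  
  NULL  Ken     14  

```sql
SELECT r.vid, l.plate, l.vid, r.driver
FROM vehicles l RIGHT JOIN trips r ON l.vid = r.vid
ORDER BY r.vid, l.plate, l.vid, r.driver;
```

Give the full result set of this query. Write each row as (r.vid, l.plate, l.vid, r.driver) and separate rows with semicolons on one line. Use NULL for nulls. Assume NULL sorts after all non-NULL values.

(1, NULL, NULL, Eve); (1, NULL, NULL, Grace); (6, NULL, NULL, Heidi); (6, NULL, NULL, Raj); (8, NULL, NULL, Pia); (9, NULL, NULL, Nora); (NULL, NULL, NULL, Ken)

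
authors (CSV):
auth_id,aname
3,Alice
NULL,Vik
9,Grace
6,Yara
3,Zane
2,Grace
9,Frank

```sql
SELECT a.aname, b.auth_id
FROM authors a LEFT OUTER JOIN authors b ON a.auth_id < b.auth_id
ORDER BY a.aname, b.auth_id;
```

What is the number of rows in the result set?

LEFT JOIN keeps every row from `authors a`; unmatched rows get NULL for `authors b`'s columns.
Matching on a.auth_id < b.auth_id. A NULL in a compared column never satisfies the condition.
Matched pairs: 13; unmatched a rows kept: 3.
Total: 13 matched + 3 padded = 16 rows.

16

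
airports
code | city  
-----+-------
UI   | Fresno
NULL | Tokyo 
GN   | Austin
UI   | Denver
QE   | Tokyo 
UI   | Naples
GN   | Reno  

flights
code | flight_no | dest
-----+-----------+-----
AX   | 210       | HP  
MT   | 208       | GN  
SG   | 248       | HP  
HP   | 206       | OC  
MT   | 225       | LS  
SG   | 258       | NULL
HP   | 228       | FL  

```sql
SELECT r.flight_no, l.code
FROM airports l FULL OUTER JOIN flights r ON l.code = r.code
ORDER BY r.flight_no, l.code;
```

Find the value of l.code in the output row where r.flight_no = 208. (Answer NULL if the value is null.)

FULL OUTER JOIN keeps every row from both sides; unmatched rows get NULL for the other side's columns.
Matching on l.code = r.code. A NULL in a compared column never satisfies the condition.
- l (code=UI) has no partner → padded with NULL.
- l (code=NULL) has no partner → padded with NULL.
- l (code=GN) has no partner → padded with NULL.
- l (code=UI) has no partner → padded with NULL.
- l (code=QE) has no partner → padded with NULL.
- l (code=UI) has no partner → padded with NULL.
- l (code=GN) has no partner → padded with NULL.
- 7 row(s) from r found no l partner → padded with NULL.

NULL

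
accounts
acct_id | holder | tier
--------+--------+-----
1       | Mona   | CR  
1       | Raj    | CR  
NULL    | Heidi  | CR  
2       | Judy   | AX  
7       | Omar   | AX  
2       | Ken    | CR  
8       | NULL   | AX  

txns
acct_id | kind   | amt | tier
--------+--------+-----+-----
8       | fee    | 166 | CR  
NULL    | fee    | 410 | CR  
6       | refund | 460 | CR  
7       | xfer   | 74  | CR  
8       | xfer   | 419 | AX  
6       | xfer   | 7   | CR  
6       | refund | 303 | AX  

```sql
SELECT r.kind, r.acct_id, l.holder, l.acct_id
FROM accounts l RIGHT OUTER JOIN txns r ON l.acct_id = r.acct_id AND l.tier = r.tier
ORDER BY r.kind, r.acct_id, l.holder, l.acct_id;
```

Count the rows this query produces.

7

RIGHT JOIN keeps every row from `txns`; unmatched rows get NULL for `accounts`'s columns.
Matching on l.acct_id = r.acct_id AND l.tier = r.tier. A NULL in a compared column never satisfies the condition.
- l (acct_id=1, tier=CR) has no partner in r.
- l (acct_id=1, tier=CR) has no partner in r.
- l (acct_id=NULL, tier=CR) has no partner in r.
- l (acct_id=2, tier=AX) has no partner in r.
- l (acct_id=7, tier=AX) has no partner in r.
- l (acct_id=2, tier=CR) has no partner in r.
- l (acct_id=8, tier=AX) pairs with 1 row(s) of r.
- 6 row(s) from r found no l partner → padded with NULL.
Total: 1 matched + 6 padded = 7 rows.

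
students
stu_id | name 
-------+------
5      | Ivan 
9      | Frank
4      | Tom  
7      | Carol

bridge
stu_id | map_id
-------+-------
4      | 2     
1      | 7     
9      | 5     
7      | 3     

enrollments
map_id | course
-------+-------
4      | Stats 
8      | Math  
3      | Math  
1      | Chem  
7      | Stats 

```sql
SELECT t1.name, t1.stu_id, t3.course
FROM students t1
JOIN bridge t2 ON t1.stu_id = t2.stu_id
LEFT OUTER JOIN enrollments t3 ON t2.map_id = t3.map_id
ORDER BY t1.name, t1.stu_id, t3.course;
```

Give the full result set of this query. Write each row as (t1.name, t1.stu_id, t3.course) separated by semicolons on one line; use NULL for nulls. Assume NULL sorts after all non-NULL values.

Evaluate left to right. First `students t1 INNER JOIN bridge t2` on stu_id: 3 row(s).
Then LEFT JOIN `enrollments t3` on map_id: each of those 3 rows is kept; rows whose t2.map_id has no match in t3 get NULL for t3's columns.

(Carol, 7, Math); (Frank, 9, NULL); (Tom, 4, NULL)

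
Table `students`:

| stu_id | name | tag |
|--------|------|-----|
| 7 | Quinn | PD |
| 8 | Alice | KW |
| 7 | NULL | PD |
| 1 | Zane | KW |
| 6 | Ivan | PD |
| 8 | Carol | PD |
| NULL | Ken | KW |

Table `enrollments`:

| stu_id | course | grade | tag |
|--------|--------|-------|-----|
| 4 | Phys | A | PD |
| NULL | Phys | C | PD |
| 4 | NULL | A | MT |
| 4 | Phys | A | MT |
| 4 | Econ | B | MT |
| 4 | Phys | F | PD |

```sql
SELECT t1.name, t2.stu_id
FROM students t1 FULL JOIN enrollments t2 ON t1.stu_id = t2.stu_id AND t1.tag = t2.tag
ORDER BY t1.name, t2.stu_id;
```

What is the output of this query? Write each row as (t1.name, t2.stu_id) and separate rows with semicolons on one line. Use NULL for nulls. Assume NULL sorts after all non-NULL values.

(Alice, NULL); (Carol, NULL); (Ivan, NULL); (Ken, NULL); (Quinn, NULL); (Zane, NULL); (NULL, 4); (NULL, 4); (NULL, 4); (NULL, 4); (NULL, 4); (NULL, NULL); (NULL, NULL)

FULL OUTER JOIN keeps every row from both sides; unmatched rows get NULL for the other side's columns.
Matching on t1.stu_id = t2.stu_id AND t1.tag = t2.tag. A NULL in a compared column never satisfies the condition.
- stu_id=7, tag=PD: no t2 row matches, row kept with t2 columns NULL.
- stu_id=8, tag=KW: no t2 row matches, row kept with t2 columns NULL.
- stu_id=7, tag=PD: no t2 row matches, row kept with t2 columns NULL.
- stu_id=1, tag=KW: no t2 row matches, row kept with t2 columns NULL.
- stu_id=6, tag=PD: no t2 row matches, row kept with t2 columns NULL.
- stu_id=8, tag=PD: no t2 row matches, row kept with t2 columns NULL.
- stu_id=NULL, tag=KW: no t2 row matches, row kept with t2 columns NULL.
- 6 t2 row(s) had no t1 match → kept, t1 columns NULL.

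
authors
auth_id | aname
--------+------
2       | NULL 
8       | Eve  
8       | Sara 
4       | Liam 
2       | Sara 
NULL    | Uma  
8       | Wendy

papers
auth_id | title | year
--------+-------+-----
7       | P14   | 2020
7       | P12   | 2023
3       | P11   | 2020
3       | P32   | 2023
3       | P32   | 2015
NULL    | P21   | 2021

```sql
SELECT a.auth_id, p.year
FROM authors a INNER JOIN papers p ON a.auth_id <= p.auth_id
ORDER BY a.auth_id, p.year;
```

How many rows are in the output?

INNER JOIN keeps only pairs where the ON condition holds.
Matching on a.auth_id <= p.auth_id. A NULL in a compared column never satisfies the condition.
- a[0] auth_id=2 → 5 match(es) in p → 5 row(s).
- a[1] auth_id=8 → no match; dropped.
- a[2] auth_id=8 → no match; dropped.
- a[3] auth_id=4 → 2 match(es) in p → 2 row(s).
- a[4] auth_id=2 → 5 match(es) in p → 5 row(s).
- a[5] auth_id=NULL → no match; dropped.
- a[6] auth_id=8 → no match; dropped.
Total: 12 rows.

12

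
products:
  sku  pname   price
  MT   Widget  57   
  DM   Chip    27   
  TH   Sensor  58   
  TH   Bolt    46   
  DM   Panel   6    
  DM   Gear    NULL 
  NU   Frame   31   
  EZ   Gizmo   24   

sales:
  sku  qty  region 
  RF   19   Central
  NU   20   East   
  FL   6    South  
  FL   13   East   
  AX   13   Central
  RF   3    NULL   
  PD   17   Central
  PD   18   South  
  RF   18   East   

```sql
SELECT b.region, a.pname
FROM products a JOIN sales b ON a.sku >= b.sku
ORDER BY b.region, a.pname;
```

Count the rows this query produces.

29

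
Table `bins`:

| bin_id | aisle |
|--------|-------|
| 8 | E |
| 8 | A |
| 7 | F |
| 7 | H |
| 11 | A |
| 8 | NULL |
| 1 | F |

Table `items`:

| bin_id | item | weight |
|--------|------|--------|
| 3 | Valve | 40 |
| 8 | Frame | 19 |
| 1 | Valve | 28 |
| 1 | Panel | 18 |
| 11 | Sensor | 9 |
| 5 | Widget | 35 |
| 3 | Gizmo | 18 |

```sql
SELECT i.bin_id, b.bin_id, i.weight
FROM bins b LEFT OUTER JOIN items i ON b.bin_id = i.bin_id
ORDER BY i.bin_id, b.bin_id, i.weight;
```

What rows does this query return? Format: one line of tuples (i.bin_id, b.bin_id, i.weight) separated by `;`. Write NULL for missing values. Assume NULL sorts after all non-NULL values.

(1, 1, 18); (1, 1, 28); (8, 8, 19); (8, 8, 19); (8, 8, 19); (11, 11, 9); (NULL, 7, NULL); (NULL, 7, NULL)

LEFT JOIN keeps every row from `bins`; unmatched rows get NULL for `items`'s columns.
Matching on b.bin_id = i.bin_id.
- bin_id=8: 1 matching i row(s), so 1 row(s) emitted.
- bin_id=8: 1 matching i row(s), so 1 row(s) emitted.
- bin_id=7: no i row matches, row kept with i columns NULL.
- bin_id=7: no i row matches, row kept with i columns NULL.
- bin_id=11: 1 matching i row(s), so 1 row(s) emitted.
- bin_id=8: 1 matching i row(s), so 1 row(s) emitted.
- bin_id=1: 2 matching i row(s), so 2 row(s) emitted.
After projecting and ordering:
i.bin_id | b.bin_id | i.weight
1 | 1 | 18
1 | 1 | 28
8 | 8 | 19
8 | 8 | 19
8 | 8 | 19
11 | 11 | 9
NULL | 7 | NULL
NULL | 7 | NULL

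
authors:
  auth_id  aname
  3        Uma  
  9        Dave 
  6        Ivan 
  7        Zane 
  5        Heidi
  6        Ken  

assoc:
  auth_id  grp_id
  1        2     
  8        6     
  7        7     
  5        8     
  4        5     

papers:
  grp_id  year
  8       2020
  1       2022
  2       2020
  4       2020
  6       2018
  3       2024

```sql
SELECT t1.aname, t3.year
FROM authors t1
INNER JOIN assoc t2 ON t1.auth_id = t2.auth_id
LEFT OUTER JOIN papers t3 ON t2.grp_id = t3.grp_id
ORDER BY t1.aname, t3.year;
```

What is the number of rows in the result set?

Evaluate left to right. First `authors t1 INNER JOIN assoc t2` on auth_id: 2 row(s).
Then LEFT JOIN `papers t3` on grp_id: each of those 2 rows is kept; rows whose t2.grp_id has no match in t3 get NULL for t3's columns.
Result: 2 row(s).

2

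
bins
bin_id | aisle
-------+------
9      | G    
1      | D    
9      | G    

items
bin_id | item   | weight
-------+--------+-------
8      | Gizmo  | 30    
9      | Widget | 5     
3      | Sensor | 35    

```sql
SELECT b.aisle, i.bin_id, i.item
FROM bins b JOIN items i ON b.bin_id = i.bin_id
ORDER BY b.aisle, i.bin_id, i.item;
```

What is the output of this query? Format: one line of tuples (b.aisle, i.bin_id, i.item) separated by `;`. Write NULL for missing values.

(G, 9, Widget); (G, 9, Widget)

INNER JOIN keeps only pairs where the ON condition holds.
Matching on b.bin_id = i.bin_id.
- b row (bin_id=9): matches 1 i row(s) → 1 output row(s).
- b row (bin_id=1): no match → dropped.
- b row (bin_id=9): matches 1 i row(s) → 1 output row(s).
After projecting and ordering:
b.aisle | i.bin_id | i.item
G | 9 | Widget
G | 9 | Widget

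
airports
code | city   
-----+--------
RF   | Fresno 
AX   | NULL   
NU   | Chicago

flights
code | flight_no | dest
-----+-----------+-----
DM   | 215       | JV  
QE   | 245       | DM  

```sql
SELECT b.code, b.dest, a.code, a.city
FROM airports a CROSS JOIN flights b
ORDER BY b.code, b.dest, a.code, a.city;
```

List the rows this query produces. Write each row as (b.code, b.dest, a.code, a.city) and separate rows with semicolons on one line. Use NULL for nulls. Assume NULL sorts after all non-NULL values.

(DM, JV, AX, NULL); (DM, JV, NU, Chicago); (DM, JV, RF, Fresno); (QE, DM, AX, NULL); (QE, DM, NU, Chicago); (QE, DM, RF, Fresno)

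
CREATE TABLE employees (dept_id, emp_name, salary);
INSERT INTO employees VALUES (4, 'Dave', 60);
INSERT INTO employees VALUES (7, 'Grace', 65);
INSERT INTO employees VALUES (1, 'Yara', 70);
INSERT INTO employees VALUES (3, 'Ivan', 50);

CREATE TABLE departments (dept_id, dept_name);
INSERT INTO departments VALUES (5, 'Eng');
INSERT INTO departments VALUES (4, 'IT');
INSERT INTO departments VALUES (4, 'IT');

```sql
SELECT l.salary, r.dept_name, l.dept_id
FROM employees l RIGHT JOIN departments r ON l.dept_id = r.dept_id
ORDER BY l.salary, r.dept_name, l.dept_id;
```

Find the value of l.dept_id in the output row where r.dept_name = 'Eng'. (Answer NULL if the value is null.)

RIGHT JOIN keeps every row from `departments`; unmatched rows get NULL for `employees`'s columns.
Matching on l.dept_id = r.dept_id.
- l row (dept_id=4): matches 2 r row(s) → 2 output row(s).
- l row (dept_id=7): no match.
- l row (dept_id=1): no match.
- l row (dept_id=3): no match.
- plus 1 unmatched r row(s), each kept with NULL l columns.

NULL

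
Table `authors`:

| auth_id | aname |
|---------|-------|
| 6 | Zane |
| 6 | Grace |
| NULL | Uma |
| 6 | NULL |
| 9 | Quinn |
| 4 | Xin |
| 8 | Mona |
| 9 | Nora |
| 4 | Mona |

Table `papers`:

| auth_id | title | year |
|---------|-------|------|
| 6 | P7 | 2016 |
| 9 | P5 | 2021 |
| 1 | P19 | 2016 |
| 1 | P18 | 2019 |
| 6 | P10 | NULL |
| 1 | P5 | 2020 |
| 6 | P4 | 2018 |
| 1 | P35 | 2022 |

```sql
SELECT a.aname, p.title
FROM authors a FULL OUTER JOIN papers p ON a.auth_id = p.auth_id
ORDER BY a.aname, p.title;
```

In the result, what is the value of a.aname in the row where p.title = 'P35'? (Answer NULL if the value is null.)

NULL

FULL OUTER JOIN keeps every row from both sides; unmatched rows get NULL for the other side's columns.
Matching on a.auth_id = p.auth_id. A NULL in a compared column never satisfies the condition.
Matched pairs: 11; unmatched a rows kept: 4; unmatched p rows kept: 4.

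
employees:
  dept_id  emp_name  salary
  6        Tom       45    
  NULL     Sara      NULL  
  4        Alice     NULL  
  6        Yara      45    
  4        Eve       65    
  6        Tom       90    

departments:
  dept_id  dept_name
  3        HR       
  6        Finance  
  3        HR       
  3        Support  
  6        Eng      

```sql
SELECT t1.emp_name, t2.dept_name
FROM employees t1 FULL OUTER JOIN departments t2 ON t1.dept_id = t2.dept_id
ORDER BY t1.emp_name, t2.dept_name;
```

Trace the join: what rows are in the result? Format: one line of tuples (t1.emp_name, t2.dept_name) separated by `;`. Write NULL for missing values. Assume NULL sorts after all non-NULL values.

FULL OUTER JOIN keeps every row from both sides; unmatched rows get NULL for the other side's columns.
Matching on t1.dept_id = t2.dept_id. A NULL in a compared column never satisfies the condition.
- t1 row (dept_id=6): matches 2 t2 row(s) → 2 output row(s).
- t1 row (dept_id=NULL): no match → kept, t2 columns NULL.
- t1 row (dept_id=4): no match → kept, t2 columns NULL.
- t1 row (dept_id=6): matches 2 t2 row(s) → 2 output row(s).
- t1 row (dept_id=4): no match → kept, t2 columns NULL.
- t1 row (dept_id=6): matches 2 t2 row(s) → 2 output row(s).
- 3 t2 row(s) had no t1 match → kept, t1 columns NULL.

(Alice, NULL); (Eve, NULL); (Sara, NULL); (Tom, Eng); (Tom, Eng); (Tom, Finance); (Tom, Finance); (Yara, Eng); (Yara, Finance); (NULL, HR); (NULL, HR); (NULL, Support)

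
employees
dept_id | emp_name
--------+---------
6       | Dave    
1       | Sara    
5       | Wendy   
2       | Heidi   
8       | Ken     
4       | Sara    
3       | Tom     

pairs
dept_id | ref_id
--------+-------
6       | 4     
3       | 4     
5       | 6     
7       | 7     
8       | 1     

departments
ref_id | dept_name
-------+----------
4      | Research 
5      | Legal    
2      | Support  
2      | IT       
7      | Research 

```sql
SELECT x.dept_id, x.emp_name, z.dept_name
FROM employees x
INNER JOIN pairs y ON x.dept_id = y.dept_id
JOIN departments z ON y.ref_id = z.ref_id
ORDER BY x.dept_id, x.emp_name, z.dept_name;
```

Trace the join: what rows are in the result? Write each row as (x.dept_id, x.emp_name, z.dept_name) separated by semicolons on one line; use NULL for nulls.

(3, Tom, Research); (6, Dave, Research)

Evaluate left to right. First `employees x INNER JOIN pairs y` on dept_id: 4 row(s).
Then INNER JOIN `departments z` on ref_id: keep only rows whose y.ref_id appears in z.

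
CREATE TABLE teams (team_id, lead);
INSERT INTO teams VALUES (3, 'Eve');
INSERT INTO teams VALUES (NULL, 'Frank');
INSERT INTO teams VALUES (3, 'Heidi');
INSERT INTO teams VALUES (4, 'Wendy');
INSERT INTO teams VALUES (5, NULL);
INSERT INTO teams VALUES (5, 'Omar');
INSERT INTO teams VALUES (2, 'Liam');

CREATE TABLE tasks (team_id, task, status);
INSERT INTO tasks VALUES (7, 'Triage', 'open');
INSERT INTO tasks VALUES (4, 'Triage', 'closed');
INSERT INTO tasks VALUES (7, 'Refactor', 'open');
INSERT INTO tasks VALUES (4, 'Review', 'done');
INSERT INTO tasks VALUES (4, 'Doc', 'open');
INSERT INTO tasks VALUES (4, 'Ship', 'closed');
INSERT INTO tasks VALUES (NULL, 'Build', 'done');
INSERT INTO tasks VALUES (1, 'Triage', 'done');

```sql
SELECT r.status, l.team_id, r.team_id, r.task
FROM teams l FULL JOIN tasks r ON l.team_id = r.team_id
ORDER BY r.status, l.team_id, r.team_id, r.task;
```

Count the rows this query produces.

FULL OUTER JOIN keeps every row from both sides; unmatched rows get NULL for the other side's columns.
Matching on l.team_id = r.team_id. A NULL in a compared column never satisfies the condition.
Matched pairs: 4; unmatched l rows kept: 6; unmatched r rows kept: 4.
Total: 4 matched + 10 padded = 14 rows.

14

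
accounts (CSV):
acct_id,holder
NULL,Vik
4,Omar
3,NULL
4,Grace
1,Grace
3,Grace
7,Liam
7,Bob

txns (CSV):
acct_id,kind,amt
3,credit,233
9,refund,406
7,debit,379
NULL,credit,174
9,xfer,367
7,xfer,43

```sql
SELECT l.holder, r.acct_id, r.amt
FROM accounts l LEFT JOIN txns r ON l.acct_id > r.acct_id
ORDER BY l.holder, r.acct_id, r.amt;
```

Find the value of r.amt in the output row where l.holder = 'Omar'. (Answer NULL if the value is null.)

233

LEFT JOIN keeps every row from `accounts`; unmatched rows get NULL for `txns`'s columns.
Matching on l.acct_id > r.acct_id. A NULL in a compared column never satisfies the condition.
- acct_id=NULL: no r row matches, row kept with r columns NULL.
- acct_id=4: 1 matching r row(s), so 1 row(s) emitted.
- acct_id=3: no r row matches, row kept with r columns NULL.
- acct_id=4: 1 matching r row(s), so 1 row(s) emitted.
- acct_id=1: no r row matches, row kept with r columns NULL.
- acct_id=3: no r row matches, row kept with r columns NULL.
- acct_id=7: 1 matching r row(s), so 1 row(s) emitted.
- acct_id=7: 1 matching r row(s), so 1 row(s) emitted.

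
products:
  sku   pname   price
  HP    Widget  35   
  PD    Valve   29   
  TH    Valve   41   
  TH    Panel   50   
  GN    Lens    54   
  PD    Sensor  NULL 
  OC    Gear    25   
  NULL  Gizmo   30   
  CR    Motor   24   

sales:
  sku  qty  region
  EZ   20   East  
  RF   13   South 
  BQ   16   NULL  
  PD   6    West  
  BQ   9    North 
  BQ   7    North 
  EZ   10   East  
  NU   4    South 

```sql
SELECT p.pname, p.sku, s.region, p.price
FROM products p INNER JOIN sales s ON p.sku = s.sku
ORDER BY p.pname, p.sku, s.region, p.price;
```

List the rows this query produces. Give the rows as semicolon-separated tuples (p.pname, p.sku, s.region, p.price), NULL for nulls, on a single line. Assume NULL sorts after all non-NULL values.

INNER JOIN keeps only pairs where the ON condition holds.
Matching on p.sku = s.sku. A NULL in a compared column never satisfies the condition.
Matched pairs: 2.

(Sensor, PD, West, NULL); (Valve, PD, West, 29)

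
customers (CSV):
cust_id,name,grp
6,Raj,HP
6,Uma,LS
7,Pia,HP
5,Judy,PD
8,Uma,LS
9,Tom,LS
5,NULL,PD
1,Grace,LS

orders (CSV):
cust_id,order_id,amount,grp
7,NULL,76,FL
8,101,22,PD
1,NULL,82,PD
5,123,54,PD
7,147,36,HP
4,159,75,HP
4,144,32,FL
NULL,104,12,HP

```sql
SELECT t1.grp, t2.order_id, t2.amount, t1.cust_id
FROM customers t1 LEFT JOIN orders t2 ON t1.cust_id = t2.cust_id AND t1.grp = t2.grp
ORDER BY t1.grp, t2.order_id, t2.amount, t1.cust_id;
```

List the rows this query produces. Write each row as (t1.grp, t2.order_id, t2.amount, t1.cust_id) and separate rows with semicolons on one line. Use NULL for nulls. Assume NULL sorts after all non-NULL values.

(HP, 147, 36, 7); (HP, NULL, NULL, 6); (LS, NULL, NULL, 1); (LS, NULL, NULL, 6); (LS, NULL, NULL, 8); (LS, NULL, NULL, 9); (PD, 123, 54, 5); (PD, 123, 54, 5)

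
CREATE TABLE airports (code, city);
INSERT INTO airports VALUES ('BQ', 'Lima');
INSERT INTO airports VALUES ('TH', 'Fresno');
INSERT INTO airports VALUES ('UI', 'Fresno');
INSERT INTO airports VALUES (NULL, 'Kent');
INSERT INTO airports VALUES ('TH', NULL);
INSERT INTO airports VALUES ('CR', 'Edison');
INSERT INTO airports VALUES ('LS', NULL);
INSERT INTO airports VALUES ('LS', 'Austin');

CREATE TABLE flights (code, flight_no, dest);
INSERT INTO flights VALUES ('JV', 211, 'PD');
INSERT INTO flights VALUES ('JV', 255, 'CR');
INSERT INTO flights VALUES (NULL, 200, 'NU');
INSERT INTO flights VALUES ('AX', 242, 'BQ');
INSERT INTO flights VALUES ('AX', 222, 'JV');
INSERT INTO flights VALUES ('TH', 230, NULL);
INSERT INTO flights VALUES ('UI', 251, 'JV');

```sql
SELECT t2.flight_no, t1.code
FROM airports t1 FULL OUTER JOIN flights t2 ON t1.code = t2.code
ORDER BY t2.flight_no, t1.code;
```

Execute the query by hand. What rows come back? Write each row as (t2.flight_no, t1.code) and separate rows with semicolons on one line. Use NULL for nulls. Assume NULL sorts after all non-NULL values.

FULL OUTER JOIN keeps every row from both sides; unmatched rows get NULL for the other side's columns.
Matching on t1.code = t2.code. A NULL in a compared column never satisfies the condition.
Matched pairs: 3; unmatched t1 rows kept: 5; unmatched t2 rows kept: 5.

(200, NULL); (211, NULL); (222, NULL); (230, TH); (230, TH); (242, NULL); (251, UI); (255, NULL); (NULL, BQ); (NULL, CR); (NULL, LS); (NULL, LS); (NULL, NULL)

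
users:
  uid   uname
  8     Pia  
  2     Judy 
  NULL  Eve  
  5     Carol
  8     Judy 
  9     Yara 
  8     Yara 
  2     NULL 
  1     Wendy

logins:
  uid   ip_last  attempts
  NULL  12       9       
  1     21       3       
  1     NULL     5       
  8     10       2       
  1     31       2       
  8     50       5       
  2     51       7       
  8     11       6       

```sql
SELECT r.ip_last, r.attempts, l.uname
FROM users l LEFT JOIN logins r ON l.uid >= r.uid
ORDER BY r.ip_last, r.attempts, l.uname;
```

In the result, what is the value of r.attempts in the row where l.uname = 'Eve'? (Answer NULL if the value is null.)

LEFT JOIN keeps every row from `users`; unmatched rows get NULL for `logins`'s columns.
Matching on l.uid >= r.uid. A NULL in a compared column never satisfies the condition.
- l (uid=8) pairs with 7 row(s) of r.
- l (uid=2) pairs with 4 row(s) of r.
- l (uid=NULL) has no partner → padded with NULL.
- l (uid=5) pairs with 4 row(s) of r.
- l (uid=8) pairs with 7 row(s) of r.
- l (uid=9) pairs with 7 row(s) of r.
- l (uid=8) pairs with 7 row(s) of r.
- l (uid=2) pairs with 4 row(s) of r.
- l (uid=1) pairs with 3 row(s) of r.

NULL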